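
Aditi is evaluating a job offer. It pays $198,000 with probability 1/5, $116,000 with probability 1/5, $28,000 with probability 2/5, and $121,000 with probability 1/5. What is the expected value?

$98,200

EV = 1/5 × 198000 + 1/5 × 116000 + 2/5 × 28000 + 1/5 × 121000 = 39600 + 23200 + 11200 + 24200 = 98200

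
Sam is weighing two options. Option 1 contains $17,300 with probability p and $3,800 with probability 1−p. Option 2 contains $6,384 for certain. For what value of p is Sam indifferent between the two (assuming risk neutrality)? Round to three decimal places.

p = 0.191

p·17300 + (1−p)·3800 = 6384
13500p + 3800 = 6384
p = (6384 − 3800) / 13500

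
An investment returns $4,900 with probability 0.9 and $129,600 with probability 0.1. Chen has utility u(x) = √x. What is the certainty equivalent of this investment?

E[u] = 0.9·√4900 + 0.1·√129600 = 0.9·70 + 0.1·360 = 99
CE = (99)² = 9801

$9,801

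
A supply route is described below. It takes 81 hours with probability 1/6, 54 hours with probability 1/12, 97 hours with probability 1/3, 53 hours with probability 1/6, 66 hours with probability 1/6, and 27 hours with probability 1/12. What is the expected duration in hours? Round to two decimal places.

EV = 1/6 × 81 + 1/12 × 54 + 1/3 × 97 + 1/6 × 53 + 1/6 × 66 + 1/12 × 27 = 13.5 + 4.5 + 32.3333 + 8.8333 + 11 + 2.25 = 72.4167

72.42 hours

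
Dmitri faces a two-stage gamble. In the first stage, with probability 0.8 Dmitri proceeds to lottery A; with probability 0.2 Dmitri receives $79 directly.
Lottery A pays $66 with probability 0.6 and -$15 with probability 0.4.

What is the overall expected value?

$42.68

EV(A) = 0.6 × 66 + 0.4 × (-15) = 39.6 − 6 = 33.6
Branch B: 79 (certain)
Overall = 0.8 × 33.6 + 0.2 × 79 = 26.88 + 15.8 = 42.68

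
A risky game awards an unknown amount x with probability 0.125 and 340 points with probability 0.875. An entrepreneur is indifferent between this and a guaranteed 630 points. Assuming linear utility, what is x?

0.125·x + 0.875·340 = 630
0.125·x = 630 − 297.5 = 332.5
x = 332.5 / 0.125 = 2660

x = 2,660 points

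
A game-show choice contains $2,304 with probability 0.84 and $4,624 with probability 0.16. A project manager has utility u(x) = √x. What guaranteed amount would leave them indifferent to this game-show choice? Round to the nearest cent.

$2,621.44

E[u] = 0.84·√2304 + 0.16·√4624 = 0.84·48 + 0.16·68 = 51.2
CE = (51.2)² = 2621.44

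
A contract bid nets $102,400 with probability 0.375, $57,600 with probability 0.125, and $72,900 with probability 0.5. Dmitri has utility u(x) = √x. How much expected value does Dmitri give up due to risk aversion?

$825

E[u] = 0.375·√102400 + 0.125·√57600 + 0.5·√72900 = 0.375·320 + 0.125·240 + 0.5·270 = 285
CE = (285)² = 81225
Risk premium = EV − CE = 82050 − 81225 = 825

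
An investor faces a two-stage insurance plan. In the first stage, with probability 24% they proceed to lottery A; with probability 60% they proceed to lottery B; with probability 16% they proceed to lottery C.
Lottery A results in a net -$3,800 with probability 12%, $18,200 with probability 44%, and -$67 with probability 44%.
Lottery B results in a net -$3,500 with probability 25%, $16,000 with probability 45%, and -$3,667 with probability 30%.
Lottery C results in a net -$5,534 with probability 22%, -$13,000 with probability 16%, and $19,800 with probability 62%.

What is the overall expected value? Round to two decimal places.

$6,376.91

EV(A) = 0.12 × (-3800) + 0.44 × 18200 + 0.44 × (-67) = -456 + 8008 − 29.48 = 7522.52
EV(B) = 0.25 × (-3500) + 0.45 × 16000 + 0.3 × (-3667) = -875 + 7200 − 1100.1 = 5224.9
EV(C) = 0.22 × (-5534) + 0.16 × (-13000) + 0.62 × 19800 = -1217.48 − 2080 + 12276 = 8978.52
Overall = 0.24 × 7522.52 + 0.6 × 5224.9 + 0.16 × 8978.52 = 1805.4048 + 3134.94 + 1436.5632 = 6376.908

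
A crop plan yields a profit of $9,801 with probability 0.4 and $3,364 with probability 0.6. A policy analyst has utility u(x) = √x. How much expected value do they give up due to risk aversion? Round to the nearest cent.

$403.44

E[u] = 0.4·√9801 + 0.6·√3364 = 0.4·99 + 0.6·58 = 74.4
CE = (74.4)² = 5535.36
Risk premium = EV − CE = 5938.8 − 5535.36 = 403.44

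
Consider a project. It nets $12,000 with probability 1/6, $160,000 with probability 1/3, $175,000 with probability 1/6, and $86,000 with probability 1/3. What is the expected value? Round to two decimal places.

EV = 1/6 × 12000 + 1/3 × 160000 + 1/6 × 175000 + 1/3 × 86000 = 2000 + 53333.3333 + 29166.6667 + 28666.6667 = 113166.6667

$113,166.67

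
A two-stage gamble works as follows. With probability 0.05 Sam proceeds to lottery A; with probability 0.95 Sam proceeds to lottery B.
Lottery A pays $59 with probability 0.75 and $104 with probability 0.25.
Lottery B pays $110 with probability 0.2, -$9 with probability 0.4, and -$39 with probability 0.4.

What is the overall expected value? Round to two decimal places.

$6.17

EV(A) = 0.75 × 59 + 0.25 × 104 = 44.25 + 26 = 70.25
EV(B) = 0.2 × 110 + 0.4 × (-9) + 0.4 × (-39) = 22 − 3.6 − 15.6 = 2.8
Overall = 0.05 × 70.25 + 0.95 × 2.8 = 3.5125 + 2.66 = 6.1725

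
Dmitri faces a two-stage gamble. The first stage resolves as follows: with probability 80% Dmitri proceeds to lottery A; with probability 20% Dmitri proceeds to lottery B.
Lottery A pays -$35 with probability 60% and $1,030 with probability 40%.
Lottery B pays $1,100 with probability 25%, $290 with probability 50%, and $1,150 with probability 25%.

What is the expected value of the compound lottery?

EV(A) = 0.6 × (-35) + 0.4 × 1030 = -21 + 412 = 391
EV(B) = 0.25 × 1100 + 0.5 × 290 + 0.25 × 1150 = 275 + 145 + 287.5 = 707.5
Overall = 0.8 × 391 + 0.2 × 707.5 = 312.8 + 141.5 = 454.3

$454.30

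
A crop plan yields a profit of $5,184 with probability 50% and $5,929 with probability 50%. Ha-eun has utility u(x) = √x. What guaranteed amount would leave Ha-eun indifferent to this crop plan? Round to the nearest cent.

$5,550.25

E[u] = 0.5·√5184 + 0.5·√5929 = 0.5·72 + 0.5·77 = 74.5
CE = (74.5)² = 5550.25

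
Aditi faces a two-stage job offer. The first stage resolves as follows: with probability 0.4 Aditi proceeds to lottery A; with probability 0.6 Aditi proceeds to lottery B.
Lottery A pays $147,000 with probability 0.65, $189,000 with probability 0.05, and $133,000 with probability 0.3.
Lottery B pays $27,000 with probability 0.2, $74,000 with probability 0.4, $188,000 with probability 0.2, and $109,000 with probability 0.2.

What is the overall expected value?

$114,600

EV(A) = 0.65 × 147000 + 0.05 × 189000 + 0.3 × 133000 = 95550 + 9450 + 39900 = 144900
EV(B) = 0.2 × 27000 + 0.4 × 74000 + 0.2 × 188000 + 0.2 × 109000 = 5400 + 29600 + 37600 + 21800 = 94400
Overall = 0.4 × 144900 + 0.6 × 94400 = 57960 + 56640 = 114600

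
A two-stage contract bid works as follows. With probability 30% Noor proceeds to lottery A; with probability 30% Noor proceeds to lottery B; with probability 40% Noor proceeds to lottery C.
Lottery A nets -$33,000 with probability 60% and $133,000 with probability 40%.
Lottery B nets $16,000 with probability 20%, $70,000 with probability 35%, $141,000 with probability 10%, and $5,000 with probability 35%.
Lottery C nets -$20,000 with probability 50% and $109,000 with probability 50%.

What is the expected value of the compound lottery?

EV(A) = 0.6 × (-33000) + 0.4 × 133000 = -19800 + 53200 = 33400
EV(B) = 0.2 × 16000 + 0.35 × 70000 + 0.1 × 141000 + 0.35 × 5000 = 3200 + 24500 + 14100 + 1750 = 43550
EV(C) = 0.5 × (-20000) + 0.5 × 109000 = -10000 + 54500 = 44500
Overall = 0.3 × 33400 + 0.3 × 43550 + 0.4 × 44500 = 10020 + 13065 + 17800 = 40885

$40,885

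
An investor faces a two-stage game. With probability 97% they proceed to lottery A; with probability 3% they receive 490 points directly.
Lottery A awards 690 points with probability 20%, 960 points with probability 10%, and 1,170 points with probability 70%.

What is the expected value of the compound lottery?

EV(A) = 0.2 × 690 + 0.1 × 960 + 0.7 × 1170 = 138 + 96 + 819 = 1053
Branch B: 490 (certain)
Overall = 0.97 × 1053 + 0.03 × 490 = 1021.41 + 14.7 = 1036.11

1036.11 points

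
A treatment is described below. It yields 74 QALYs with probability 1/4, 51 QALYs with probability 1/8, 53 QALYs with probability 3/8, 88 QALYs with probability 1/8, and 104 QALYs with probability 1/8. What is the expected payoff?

68.75 QALYs

EV = 1/4 × 74 + 1/8 × 51 + 3/8 × 53 + 1/8 × 88 + 1/8 × 104 = 18.5 + 6.375 + 19.875 + 11 + 13 = 68.75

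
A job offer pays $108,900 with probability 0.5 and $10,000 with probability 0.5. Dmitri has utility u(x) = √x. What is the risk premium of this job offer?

$13,225

E[u] = 0.5·√108900 + 0.5·√10000 = 0.5·330 + 0.5·100 = 215
CE = (215)² = 46225
Risk premium = EV − CE = 59450 − 46225 = 13225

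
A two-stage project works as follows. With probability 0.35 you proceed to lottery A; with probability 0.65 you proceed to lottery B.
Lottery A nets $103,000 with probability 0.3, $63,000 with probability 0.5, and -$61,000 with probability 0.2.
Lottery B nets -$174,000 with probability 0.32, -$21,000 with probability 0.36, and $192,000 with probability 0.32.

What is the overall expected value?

$16,400

EV(A) = 0.3 × 103000 + 0.5 × 63000 + 0.2 × (-61000) = 30900 + 31500 − 12200 = 50200
EV(B) = 0.32 × (-174000) + 0.36 × (-21000) + 0.32 × 192000 = -55680 − 7560 + 61440 = -1800
Overall = 0.35 × 50200 + 0.65 × (-1800) = 17570 − 1170 = 16400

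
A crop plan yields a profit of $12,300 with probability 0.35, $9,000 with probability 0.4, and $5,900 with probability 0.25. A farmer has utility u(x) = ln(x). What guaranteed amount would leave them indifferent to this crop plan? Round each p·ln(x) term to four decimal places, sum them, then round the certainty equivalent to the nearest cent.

$9,034.45

E[u] = 0.35·ln(12300) + 0.4·ln(9000) + 0.25·ln(5900) = 3.2961 + 3.6420 + 2.1707 = 9.1088
CE = e^9.1088 ≈ 9034.45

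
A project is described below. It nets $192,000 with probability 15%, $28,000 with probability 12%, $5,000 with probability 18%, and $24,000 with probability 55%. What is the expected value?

$46,260

EV = 0.15 × 192000 + 0.12 × 28000 + 0.18 × 5000 + 0.55 × 24000 = 28800 + 3360 + 900 + 13200 = 46260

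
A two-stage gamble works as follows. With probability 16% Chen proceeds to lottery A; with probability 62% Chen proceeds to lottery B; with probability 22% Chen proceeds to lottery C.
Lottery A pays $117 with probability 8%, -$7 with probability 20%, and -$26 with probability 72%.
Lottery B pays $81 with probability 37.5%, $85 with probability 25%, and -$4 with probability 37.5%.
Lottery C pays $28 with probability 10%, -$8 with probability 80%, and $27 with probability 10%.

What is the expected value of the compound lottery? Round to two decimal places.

$29.16

EV(A) = 0.08 × 117 + 0.2 × (-7) + 0.72 × (-26) = 9.36 − 1.4 − 18.72 = -10.76
EV(B) = 0.375 × 81 + 0.25 × 85 + 0.375 × (-4) = 30.375 + 21.25 − 1.5 = 50.125
EV(C) = 0.1 × 28 + 0.8 × (-8) + 0.1 × 27 = 2.8 − 6.4 + 2.7 = -0.9
Overall = 0.16 × (-10.76) + 0.62 × 50.125 + 0.22 × (-0.9) = -1.7216 + 31.0775 − 0.198 = 29.1579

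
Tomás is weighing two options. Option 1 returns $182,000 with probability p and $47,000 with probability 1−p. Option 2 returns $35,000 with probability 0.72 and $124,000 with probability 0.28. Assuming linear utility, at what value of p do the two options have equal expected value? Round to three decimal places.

p = 0.096

EV(Option 2) = 0.72 × 35000 + 0.28 × 124000 = 25200 + 34720 = 59920
p·182000 + (1−p)·47000 = 59920
135000p + 47000 = 59920
p = (59920 − 47000) / 135000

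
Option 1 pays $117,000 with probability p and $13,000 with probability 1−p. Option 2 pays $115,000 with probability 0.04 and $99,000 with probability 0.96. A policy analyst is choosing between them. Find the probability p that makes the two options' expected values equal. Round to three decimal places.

EV(Option 2) = 0.04 × 115000 + 0.96 × 99000 = 4600 + 95040 = 99640
p·117000 + (1−p)·13000 = 99640
104000p + 13000 = 99640
p = (99640 − 13000) / 104000

p = 0.833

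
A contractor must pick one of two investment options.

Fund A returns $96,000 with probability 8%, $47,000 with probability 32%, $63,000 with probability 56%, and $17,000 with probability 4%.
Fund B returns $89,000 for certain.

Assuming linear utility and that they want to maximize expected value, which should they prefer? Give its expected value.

Fund B ($89,000)

Fund A = 0.08 × 96000 + 0.32 × 47000 + 0.56 × 63000 + 0.04 × 17000 = 7680 + 15040 + 35280 + 680 = 58680
Fund B: 89000 (certain)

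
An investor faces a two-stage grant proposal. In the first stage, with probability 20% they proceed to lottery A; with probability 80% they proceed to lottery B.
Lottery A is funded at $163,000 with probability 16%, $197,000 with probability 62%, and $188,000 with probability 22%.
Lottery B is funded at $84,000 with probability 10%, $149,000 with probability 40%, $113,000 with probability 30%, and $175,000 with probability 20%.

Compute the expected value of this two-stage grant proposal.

EV(A) = 0.16 × 163000 + 0.62 × 197000 + 0.22 × 188000 = 26080 + 122140 + 41360 = 189580
EV(B) = 0.1 × 84000 + 0.4 × 149000 + 0.3 × 113000 + 0.2 × 175000 = 8400 + 59600 + 33900 + 35000 = 136900
Overall = 0.2 × 189580 + 0.8 × 136900 = 37916 + 109520 = 147436

$147,436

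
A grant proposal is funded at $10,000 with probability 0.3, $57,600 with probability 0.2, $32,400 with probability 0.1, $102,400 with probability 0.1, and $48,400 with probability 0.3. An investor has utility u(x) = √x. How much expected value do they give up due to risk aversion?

E[u] = 0.3·√10000 + 0.2·√57600 + 0.1·√32400 + 0.1·√102400 + 0.3·√48400 = 0.3·100 + 0.2·240 + 0.1·180 + 0.1·320 + 0.3·220 = 194
CE = (194)² = 37636
Risk premium = EV − CE = 42520 − 37636 = 4884

$4,884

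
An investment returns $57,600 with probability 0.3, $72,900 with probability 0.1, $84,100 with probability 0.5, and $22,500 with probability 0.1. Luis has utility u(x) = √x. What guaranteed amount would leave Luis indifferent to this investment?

$67,081

E[u] = 0.3·√57600 + 0.1·√72900 + 0.5·√84100 + 0.1·√22500 = 0.3·240 + 0.1·270 + 0.5·290 + 0.1·150 = 259
CE = (259)² = 67081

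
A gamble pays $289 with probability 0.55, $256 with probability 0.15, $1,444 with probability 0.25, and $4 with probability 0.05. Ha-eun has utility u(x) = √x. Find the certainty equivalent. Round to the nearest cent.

$455.82

E[u] = 0.55·√289 + 0.15·√256 + 0.25·√1444 + 0.05·√4 = 0.55·17 + 0.15·16 + 0.25·38 + 0.05·2 = 21.35
CE = (21.35)² = 455.8225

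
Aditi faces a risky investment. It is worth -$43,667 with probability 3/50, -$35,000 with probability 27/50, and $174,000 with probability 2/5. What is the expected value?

EV = 3/50 × (-43667) + 27/50 × (-35000) + 2/5 × 174000 = -2620.02 − 18900 + 69600 = 48079.98

$48,079.98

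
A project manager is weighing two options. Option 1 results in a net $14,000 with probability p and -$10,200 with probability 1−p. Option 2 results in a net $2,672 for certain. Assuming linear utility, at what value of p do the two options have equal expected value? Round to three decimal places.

p·14000 + (1−p)·(-10200) = 2672
24200p − 10200 = 2672
p = (2672 + 10200) / 24200

p = 0.532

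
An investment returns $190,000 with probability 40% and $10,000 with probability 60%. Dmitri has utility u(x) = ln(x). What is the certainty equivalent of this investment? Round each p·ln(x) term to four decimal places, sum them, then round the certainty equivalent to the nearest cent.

E[u] = 0.4·ln(190000) + 0.6·ln(10000) = 4.8619 + 5.5262 = 10.3881
CE = e^10.3881 ≈ 32470.91

$32,470.91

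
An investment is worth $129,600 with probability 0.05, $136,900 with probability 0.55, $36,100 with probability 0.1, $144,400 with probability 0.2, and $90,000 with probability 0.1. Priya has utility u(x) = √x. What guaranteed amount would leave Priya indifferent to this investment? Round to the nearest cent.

$120,062.25

E[u] = 0.05·√129600 + 0.55·√136900 + 0.1·√36100 + 0.2·√144400 + 0.1·√90000 = 0.05·360 + 0.55·370 + 0.1·190 + 0.2·380 + 0.1·300 = 346.5
CE = (346.5)² = 120062.25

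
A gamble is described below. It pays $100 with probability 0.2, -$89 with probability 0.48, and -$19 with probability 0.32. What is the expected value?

EV = 0.2 × 100 + 0.48 × (-89) + 0.32 × (-19) = 20 − 42.72 − 6.08 = -28.8

-$28.80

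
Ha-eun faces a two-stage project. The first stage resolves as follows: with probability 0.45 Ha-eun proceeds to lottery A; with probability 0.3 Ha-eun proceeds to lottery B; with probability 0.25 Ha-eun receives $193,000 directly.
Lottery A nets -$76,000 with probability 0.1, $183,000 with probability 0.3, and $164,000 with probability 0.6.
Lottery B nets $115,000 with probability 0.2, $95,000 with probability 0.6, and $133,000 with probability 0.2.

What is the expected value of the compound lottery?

EV(A) = 0.1 × (-76000) + 0.3 × 183000 + 0.6 × 164000 = -7600 + 54900 + 98400 = 145700
EV(B) = 0.2 × 115000 + 0.6 × 95000 + 0.2 × 133000 = 23000 + 57000 + 26600 = 106600
Branch C: 193000 (certain)
Overall = 0.45 × 145700 + 0.3 × 106600 + 0.25 × 193000 = 65565 + 31980 + 48250 = 145795

$145,795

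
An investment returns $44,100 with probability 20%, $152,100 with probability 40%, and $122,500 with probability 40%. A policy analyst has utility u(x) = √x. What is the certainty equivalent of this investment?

E[u] = 0.2·√44100 + 0.4·√152100 + 0.4·√122500 = 0.2·210 + 0.4·390 + 0.4·350 = 338
CE = (338)² = 114244

$114,244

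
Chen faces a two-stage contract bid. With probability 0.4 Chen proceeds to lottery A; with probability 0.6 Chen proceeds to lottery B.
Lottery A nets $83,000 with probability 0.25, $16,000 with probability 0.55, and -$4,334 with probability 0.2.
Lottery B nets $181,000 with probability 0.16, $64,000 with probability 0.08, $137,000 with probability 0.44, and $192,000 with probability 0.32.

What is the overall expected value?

$104,953.28

EV(A) = 0.25 × 83000 + 0.55 × 16000 + 0.2 × (-4334) = 20750 + 8800 − 866.8 = 28683.2
EV(B) = 0.16 × 181000 + 0.08 × 64000 + 0.44 × 137000 + 0.32 × 192000 = 28960 + 5120 + 60280 + 61440 = 155800
Overall = 0.4 × 28683.2 + 0.6 × 155800 = 11473.28 + 93480 = 104953.28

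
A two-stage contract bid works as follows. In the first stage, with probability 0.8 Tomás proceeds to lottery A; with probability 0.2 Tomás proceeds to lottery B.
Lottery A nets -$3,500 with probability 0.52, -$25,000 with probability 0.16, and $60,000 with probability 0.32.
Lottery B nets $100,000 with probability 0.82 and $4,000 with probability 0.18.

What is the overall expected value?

EV(A) = 0.52 × (-3500) + 0.16 × (-25000) + 0.32 × 60000 = -1820 − 4000 + 19200 = 13380
EV(B) = 0.82 × 100000 + 0.18 × 4000 = 82000 + 720 = 82720
Overall = 0.8 × 13380 + 0.2 × 82720 = 10704 + 16544 = 27248

$27,248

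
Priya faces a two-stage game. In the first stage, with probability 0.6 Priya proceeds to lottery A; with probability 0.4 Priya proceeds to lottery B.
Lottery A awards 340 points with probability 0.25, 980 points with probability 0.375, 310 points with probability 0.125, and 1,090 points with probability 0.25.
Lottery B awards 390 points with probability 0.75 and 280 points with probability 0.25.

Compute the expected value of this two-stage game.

603.25 points

EV(A) = 0.25 × 340 + 0.375 × 980 + 0.125 × 310 + 0.25 × 1090 = 85 + 367.5 + 38.75 + 272.5 = 763.75
EV(B) = 0.75 × 390 + 0.25 × 280 = 292.5 + 70 = 362.5
Overall = 0.6 × 763.75 + 0.4 × 362.5 = 458.25 + 145 = 603.25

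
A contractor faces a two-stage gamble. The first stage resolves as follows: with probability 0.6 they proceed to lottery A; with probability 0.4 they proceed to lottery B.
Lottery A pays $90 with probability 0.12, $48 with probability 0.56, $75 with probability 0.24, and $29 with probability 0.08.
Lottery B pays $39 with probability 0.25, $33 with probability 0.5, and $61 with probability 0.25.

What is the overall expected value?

$51.40

EV(A) = 0.12 × 90 + 0.56 × 48 + 0.24 × 75 + 0.08 × 29 = 10.8 + 26.88 + 18 + 2.32 = 58
EV(B) = 0.25 × 39 + 0.5 × 33 + 0.25 × 61 = 9.75 + 16.5 + 15.25 = 41.5
Overall = 0.6 × 58 + 0.4 × 41.5 = 34.8 + 16.6 = 51.4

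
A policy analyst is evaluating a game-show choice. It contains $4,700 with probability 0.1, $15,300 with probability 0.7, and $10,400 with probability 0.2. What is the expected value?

$13,260

EV = 0.1 × 4700 + 0.7 × 15300 + 0.2 × 10400 = 470 + 10710 + 2080 = 13260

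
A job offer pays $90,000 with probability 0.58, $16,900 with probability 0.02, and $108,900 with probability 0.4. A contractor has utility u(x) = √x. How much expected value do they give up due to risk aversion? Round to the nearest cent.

E[u] = 0.58·√90000 + 0.02·√16900 + 0.4·√108900 = 0.58·300 + 0.02·130 + 0.4·330 = 308.6
CE = (308.6)² = 95233.96
Risk premium = EV − CE = 96098 − 95233.96 = 864.04

$864.04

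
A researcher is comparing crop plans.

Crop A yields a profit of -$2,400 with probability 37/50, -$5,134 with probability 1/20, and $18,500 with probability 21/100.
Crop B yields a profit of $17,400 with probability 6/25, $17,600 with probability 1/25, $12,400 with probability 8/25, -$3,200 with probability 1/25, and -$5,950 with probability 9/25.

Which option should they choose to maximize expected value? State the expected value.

Crop B ($6,578)

Crop A = 37/50 × (-2400) + 1/20 × (-5134) + 21/100 × 18500 = -1776 − 256.7 + 3885 = 1852.3
Crop B = 6/25 × 17400 + 1/25 × 17600 + 8/25 × 12400 + 1/25 × (-3200) + 9/25 × (-5950) = 4176 + 704 + 3968 − 128 − 2142 = 6578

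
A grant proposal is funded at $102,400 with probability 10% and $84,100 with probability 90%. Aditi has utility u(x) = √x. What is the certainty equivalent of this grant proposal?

E[u] = 0.1·√102400 + 0.9·√84100 = 0.1·320 + 0.9·290 = 293
CE = (293)² = 85849

$85,849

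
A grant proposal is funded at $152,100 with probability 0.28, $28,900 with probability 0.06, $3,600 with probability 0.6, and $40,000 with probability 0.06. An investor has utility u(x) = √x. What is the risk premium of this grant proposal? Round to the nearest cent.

E[u] = 0.28·√152100 + 0.06·√28900 + 0.6·√3600 + 0.06·√40000 = 0.28·390 + 0.06·170 + 0.6·60 + 0.06·200 = 167.4
CE = (167.4)² = 28022.76
Risk premium = EV − CE = 48882 − 28022.76 = 20859.24

$20,859.24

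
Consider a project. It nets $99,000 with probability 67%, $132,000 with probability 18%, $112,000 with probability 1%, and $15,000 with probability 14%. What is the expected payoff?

$93,310

EV = 0.67 × 99000 + 0.18 × 132000 + 0.01 × 112000 + 0.14 × 15000 = 66330 + 23760 + 1120 + 2100 = 93310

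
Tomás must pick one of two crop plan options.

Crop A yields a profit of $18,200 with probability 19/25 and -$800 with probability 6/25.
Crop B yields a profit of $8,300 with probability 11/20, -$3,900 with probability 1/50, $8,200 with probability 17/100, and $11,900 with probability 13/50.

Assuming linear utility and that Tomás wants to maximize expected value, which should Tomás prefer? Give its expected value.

Crop A = 19/25 × 18200 + 6/25 × (-800) = 13832 − 192 = 13640
Crop B = 11/20 × 8300 + 1/50 × (-3900) + 17/100 × 8200 + 13/50 × 11900 = 4565 − 78 + 1394 + 3094 = 8975

Crop A ($13,640)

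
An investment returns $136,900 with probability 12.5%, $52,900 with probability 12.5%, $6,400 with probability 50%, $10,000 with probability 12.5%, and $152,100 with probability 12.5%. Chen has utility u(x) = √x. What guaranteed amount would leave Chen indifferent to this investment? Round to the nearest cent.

$31,064.06

E[u] = 0.125·√136900 + 0.125·√52900 + 0.5·√6400 + 0.125·√10000 + 0.125·√152100 = 0.125·370 + 0.125·230 + 0.5·80 + 0.125·100 + 0.125·390 = 176.25
CE = (176.25)² = 31064.0625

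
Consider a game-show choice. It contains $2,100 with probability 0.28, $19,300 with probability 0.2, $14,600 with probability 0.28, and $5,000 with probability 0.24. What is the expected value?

$9,736

EV = 0.28 × 2100 + 0.2 × 19300 + 0.28 × 14600 + 0.24 × 5000 = 588 + 3860 + 4088 + 1200 = 9736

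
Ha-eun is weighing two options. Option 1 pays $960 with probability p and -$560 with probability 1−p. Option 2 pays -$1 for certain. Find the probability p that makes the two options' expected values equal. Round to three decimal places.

p = 0.368

p·960 + (1−p)·(-560) = -1
1520p − 560 = -1
p = (-1 + 560) / 1520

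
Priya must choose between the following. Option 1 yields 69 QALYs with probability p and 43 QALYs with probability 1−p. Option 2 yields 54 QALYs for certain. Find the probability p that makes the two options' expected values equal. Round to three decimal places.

p = 0.423

p·69 + (1−p)·43 = 54
26p + 43 = 54
p = (54 − 43) / 26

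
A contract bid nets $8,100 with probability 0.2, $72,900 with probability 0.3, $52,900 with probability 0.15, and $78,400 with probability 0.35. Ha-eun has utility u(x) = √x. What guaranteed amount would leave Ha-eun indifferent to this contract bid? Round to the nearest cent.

E[u] = 0.2·√8100 + 0.3·√72900 + 0.15·√52900 + 0.35·√78400 = 0.2·90 + 0.3·270 + 0.15·230 + 0.35·280 = 231.5
CE = (231.5)² = 53592.25

$53,592.25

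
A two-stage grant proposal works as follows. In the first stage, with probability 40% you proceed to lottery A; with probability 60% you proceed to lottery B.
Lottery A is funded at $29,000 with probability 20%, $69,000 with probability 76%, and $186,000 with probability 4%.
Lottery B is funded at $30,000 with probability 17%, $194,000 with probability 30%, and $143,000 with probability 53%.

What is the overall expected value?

$109,726

EV(A) = 0.2 × 29000 + 0.76 × 69000 + 0.04 × 186000 = 5800 + 52440 + 7440 = 65680
EV(B) = 0.17 × 30000 + 0.3 × 194000 + 0.53 × 143000 = 5100 + 58200 + 75790 = 139090
Overall = 0.4 × 65680 + 0.6 × 139090 = 26272 + 83454 = 109726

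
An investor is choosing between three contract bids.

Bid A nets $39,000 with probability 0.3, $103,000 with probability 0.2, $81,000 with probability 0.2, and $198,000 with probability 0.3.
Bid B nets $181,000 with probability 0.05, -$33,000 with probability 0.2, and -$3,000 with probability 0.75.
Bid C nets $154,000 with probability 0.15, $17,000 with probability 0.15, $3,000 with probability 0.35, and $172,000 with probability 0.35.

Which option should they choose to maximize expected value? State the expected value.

Bid A ($107,900)

Bid A = 0.3 × 39000 + 0.2 × 103000 + 0.2 × 81000 + 0.3 × 198000 = 11700 + 20600 + 16200 + 59400 = 107900
Bid B = 0.05 × 181000 + 0.2 × (-33000) + 0.75 × (-3000) = 9050 − 6600 − 2250 = 200
Bid C = 0.15 × 154000 + 0.15 × 17000 + 0.35 × 3000 + 0.35 × 172000 = 23100 + 2550 + 1050 + 60200 = 86900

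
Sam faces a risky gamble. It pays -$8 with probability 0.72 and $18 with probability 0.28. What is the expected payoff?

-$0.72

EV = 0.72 × (-8) + 0.28 × 18 = -5.76 + 5.04 = -0.72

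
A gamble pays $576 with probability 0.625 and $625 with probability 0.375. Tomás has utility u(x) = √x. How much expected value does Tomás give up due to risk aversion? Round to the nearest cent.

$0.23

E[u] = 0.625·√576 + 0.375·√625 = 0.625·24 + 0.375·25 = 24.375
CE = (24.375)² = 594.140625
Risk premium = EV − CE = 594.375 − 594.140625 = 0.234375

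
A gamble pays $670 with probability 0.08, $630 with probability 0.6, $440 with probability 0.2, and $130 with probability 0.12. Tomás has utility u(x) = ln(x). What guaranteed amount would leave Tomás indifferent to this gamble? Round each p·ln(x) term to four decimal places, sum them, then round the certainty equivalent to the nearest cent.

E[u] = 0.08·ln(670) + 0.6·ln(630) + 0.2·ln(440) + 0.12·ln(130) = 0.5206 + 3.8674 + 1.2174 + 0.5841 = 6.1895
CE = e^6.1895 ≈ 487.60

$487.60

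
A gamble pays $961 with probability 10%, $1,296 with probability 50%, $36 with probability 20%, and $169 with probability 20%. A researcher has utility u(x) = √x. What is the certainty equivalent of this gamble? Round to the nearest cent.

E[u] = 0.1·√961 + 0.5·√1296 + 0.2·√36 + 0.2·√169 = 0.1·31 + 0.5·36 + 0.2·6 + 0.2·13 = 24.9
CE = (24.9)² = 620.01

$620.01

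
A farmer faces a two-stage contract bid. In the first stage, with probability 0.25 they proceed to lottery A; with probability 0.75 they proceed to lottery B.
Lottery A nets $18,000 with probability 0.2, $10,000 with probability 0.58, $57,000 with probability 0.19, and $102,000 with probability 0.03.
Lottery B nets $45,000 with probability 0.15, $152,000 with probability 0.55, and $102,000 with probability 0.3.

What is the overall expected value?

$96,535

EV(A) = 0.2 × 18000 + 0.58 × 10000 + 0.19 × 57000 + 0.03 × 102000 = 3600 + 5800 + 10830 + 3060 = 23290
EV(B) = 0.15 × 45000 + 0.55 × 152000 + 0.3 × 102000 = 6750 + 83600 + 30600 = 120950
Overall = 0.25 × 23290 + 0.75 × 120950 = 5822.5 + 90712.5 = 96535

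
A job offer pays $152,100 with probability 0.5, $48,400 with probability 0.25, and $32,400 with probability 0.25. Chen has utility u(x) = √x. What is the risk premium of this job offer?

$9,225

E[u] = 0.5·√152100 + 0.25·√48400 + 0.25·√32400 = 0.5·390 + 0.25·220 + 0.25·180 = 295
CE = (295)² = 87025
Risk premium = EV − CE = 96250 − 87025 = 9225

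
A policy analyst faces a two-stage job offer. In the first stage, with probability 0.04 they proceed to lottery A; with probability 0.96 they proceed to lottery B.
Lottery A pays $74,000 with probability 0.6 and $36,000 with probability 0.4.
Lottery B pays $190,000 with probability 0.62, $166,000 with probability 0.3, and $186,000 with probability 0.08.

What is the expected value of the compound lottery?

$177,532.80

EV(A) = 0.6 × 74000 + 0.4 × 36000 = 44400 + 14400 = 58800
EV(B) = 0.62 × 190000 + 0.3 × 166000 + 0.08 × 186000 = 117800 + 49800 + 14880 = 182480
Overall = 0.04 × 58800 + 0.96 × 182480 = 2352 + 175180.8 = 177532.8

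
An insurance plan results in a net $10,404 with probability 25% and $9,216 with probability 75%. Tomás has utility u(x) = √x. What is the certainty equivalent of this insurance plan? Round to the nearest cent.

$9,506.25

E[u] = 0.25·√10404 + 0.75·√9216 = 0.25·102 + 0.75·96 = 97.5
CE = (97.5)² = 9506.25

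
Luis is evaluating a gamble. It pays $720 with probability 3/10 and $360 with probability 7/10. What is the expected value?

$468

EV = 3/10 × 720 + 7/10 × 360 = 216 + 252 = 468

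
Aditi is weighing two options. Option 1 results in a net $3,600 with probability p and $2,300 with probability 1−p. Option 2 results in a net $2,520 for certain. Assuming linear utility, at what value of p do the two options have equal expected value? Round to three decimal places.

p·3600 + (1−p)·2300 = 2520
1300p + 2300 = 2520
p = (2520 − 2300) / 1300

p = 0.169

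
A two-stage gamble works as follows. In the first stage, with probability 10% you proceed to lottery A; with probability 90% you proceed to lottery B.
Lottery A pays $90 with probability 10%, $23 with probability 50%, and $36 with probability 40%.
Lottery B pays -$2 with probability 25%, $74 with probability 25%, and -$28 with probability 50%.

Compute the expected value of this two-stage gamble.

EV(A) = 0.1 × 90 + 0.5 × 23 + 0.4 × 36 = 9 + 11.5 + 14.4 = 34.9
EV(B) = 0.25 × (-2) + 0.25 × 74 + 0.5 × (-28) = -0.5 + 18.5 − 14 = 4
Overall = 0.1 × 34.9 + 0.9 × 4 = 3.49 + 3.6 = 7.09

$7.09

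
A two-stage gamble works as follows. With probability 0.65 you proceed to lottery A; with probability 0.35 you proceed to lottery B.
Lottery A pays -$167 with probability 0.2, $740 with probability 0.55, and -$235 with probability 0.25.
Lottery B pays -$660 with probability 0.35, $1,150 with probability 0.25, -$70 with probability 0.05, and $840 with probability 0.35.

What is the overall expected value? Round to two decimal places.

$326.10

EV(A) = 0.2 × (-167) + 0.55 × 740 + 0.25 × (-235) = -33.4 + 407 − 58.75 = 314.85
EV(B) = 0.35 × (-660) + 0.25 × 1150 + 0.05 × (-70) + 0.35 × 840 = -231 + 287.5 − 3.5 + 294 = 347
Overall = 0.65 × 314.85 + 0.35 × 347 = 204.6525 + 121.45 = 326.1025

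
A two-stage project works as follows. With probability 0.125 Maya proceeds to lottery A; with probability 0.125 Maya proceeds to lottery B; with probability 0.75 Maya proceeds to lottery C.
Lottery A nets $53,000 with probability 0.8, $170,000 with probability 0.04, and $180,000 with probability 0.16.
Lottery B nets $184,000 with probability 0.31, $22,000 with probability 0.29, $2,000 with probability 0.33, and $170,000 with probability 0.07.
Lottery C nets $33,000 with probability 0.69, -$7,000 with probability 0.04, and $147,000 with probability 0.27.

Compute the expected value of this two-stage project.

EV(A) = 0.8 × 53000 + 0.04 × 170000 + 0.16 × 180000 = 42400 + 6800 + 28800 = 78000
EV(B) = 0.31 × 184000 + 0.29 × 22000 + 0.33 × 2000 + 0.07 × 170000 = 57040 + 6380 + 660 + 11900 = 75980
EV(C) = 0.69 × 33000 + 0.04 × (-7000) + 0.27 × 147000 = 22770 − 280 + 39690 = 62180
Overall = 0.125 × 78000 + 0.125 × 75980 + 0.75 × 62180 = 9750 + 9497.5 + 46635 = 65882.5

$65,882.50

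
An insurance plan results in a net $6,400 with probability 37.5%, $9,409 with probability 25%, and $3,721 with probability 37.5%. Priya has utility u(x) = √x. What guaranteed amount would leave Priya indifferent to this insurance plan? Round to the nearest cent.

$5,948.27

E[u] = 0.375·√6400 + 0.25·√9409 + 0.375·√3721 = 0.375·80 + 0.25·97 + 0.375·61 = 77.125
CE = (77.125)² = 5948.265625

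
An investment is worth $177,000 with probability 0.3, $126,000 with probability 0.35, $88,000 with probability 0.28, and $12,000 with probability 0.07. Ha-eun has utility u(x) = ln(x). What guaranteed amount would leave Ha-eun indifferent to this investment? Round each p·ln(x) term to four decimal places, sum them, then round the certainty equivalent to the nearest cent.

E[u] = 0.3·ln(177000) + 0.35·ln(126000) + 0.28·ln(88000) + 0.07·ln(12000) = 3.6252 + 4.1104 + 3.1878 + 0.6575 = 11.5809
CE = e^11.5809 ≈ 107033.81

$107,033.81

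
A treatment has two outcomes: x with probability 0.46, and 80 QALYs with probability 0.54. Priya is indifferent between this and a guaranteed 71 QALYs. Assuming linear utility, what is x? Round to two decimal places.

x = 60.43 QALYs

0.46·x + 0.54·80 = 71
0.46·x = 71 − 43.2 = 27.8
x = 27.8 / 0.46 = 60.4348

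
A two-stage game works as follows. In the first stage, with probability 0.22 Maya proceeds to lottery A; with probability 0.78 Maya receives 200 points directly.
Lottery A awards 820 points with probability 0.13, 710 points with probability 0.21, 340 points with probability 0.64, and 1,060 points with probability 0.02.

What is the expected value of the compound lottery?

264.79 points

EV(A) = 0.13 × 820 + 0.21 × 710 + 0.64 × 340 + 0.02 × 1060 = 106.6 + 149.1 + 217.6 + 21.2 = 494.5
Branch B: 200 (certain)
Overall = 0.22 × 494.5 + 0.78 × 200 = 108.79 + 156 = 264.79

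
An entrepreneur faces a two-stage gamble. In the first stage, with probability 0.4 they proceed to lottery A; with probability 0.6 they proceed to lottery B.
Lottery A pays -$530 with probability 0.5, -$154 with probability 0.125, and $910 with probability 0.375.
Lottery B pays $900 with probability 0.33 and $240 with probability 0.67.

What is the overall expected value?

EV(A) = 0.5 × (-530) + 0.125 × (-154) + 0.375 × 910 = -265 − 19.25 + 341.25 = 57
EV(B) = 0.33 × 900 + 0.67 × 240 = 297 + 160.8 = 457.8
Overall = 0.4 × 57 + 0.6 × 457.8 = 22.8 + 274.68 = 297.48

$297.48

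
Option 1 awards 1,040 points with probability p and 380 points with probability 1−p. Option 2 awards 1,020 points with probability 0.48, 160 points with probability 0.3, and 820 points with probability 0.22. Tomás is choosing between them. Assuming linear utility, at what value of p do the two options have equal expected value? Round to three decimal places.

EV(Option 2) = 0.48 × 1020 + 0.3 × 160 + 0.22 × 820 = 489.6 + 48 + 180.4 = 718
p·1040 + (1−p)·380 = 718
660p + 380 = 718
p = (718 − 380) / 660

p = 0.512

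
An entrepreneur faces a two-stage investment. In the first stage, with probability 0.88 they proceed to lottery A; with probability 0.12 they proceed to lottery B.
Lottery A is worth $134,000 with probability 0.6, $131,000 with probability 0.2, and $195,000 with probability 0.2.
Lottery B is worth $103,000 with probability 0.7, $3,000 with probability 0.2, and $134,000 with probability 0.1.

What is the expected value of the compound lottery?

EV(A) = 0.6 × 134000 + 0.2 × 131000 + 0.2 × 195000 = 80400 + 26200 + 39000 = 145600
EV(B) = 0.7 × 103000 + 0.2 × 3000 + 0.1 × 134000 = 72100 + 600 + 13400 = 86100
Overall = 0.88 × 145600 + 0.12 × 86100 = 128128 + 10332 = 138460

$138,460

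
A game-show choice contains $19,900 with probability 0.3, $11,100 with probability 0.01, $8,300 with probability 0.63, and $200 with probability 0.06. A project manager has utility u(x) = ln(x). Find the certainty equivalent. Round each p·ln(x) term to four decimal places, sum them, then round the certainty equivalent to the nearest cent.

$8,652.47

E[u] = 0.3·ln(19900) + 0.01·ln(11100) + 0.63·ln(8300) + 0.06·ln(200) = 2.9695 + 0.0931 + 5.6851 + 0.3179 = 9.0656
CE = e^9.0656 ≈ 8652.47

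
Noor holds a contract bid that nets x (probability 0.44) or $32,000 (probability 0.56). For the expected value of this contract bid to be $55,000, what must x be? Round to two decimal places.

x = $84,272.73

0.44·x + 0.56·32000 = 55000
0.44·x = 55000 − 17920 = 37080
x = 37080 / 0.44 = 84272.7273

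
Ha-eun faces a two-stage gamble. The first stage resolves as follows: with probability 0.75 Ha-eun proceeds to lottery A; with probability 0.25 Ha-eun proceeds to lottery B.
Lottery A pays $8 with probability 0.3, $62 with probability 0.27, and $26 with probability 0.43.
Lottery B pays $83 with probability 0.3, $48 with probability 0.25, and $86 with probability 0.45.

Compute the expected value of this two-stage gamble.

$41.64

EV(A) = 0.3 × 8 + 0.27 × 62 + 0.43 × 26 = 2.4 + 16.74 + 11.18 = 30.32
EV(B) = 0.3 × 83 + 0.25 × 48 + 0.45 × 86 = 24.9 + 12 + 38.7 = 75.6
Overall = 0.75 × 30.32 + 0.25 × 75.6 = 22.74 + 18.9 = 41.64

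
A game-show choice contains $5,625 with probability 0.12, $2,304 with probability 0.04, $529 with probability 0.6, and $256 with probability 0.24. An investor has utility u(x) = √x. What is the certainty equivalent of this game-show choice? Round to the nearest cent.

$815.67

E[u] = 0.12·√5625 + 0.04·√2304 + 0.6·√529 + 0.24·√256 = 0.12·75 + 0.04·48 + 0.6·23 + 0.24·16 = 28.56
CE = (28.56)² = 815.6736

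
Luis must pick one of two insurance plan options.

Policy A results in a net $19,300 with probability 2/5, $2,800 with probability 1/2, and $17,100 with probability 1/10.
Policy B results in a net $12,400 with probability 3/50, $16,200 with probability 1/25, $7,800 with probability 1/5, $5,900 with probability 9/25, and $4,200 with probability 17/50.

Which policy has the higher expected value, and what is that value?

Policy A ($10,830)

Policy A = 2/5 × 19300 + 1/2 × 2800 + 1/10 × 17100 = 7720 + 1400 + 1710 = 10830
Policy B = 3/50 × 12400 + 1/25 × 16200 + 1/5 × 7800 + 9/25 × 5900 + 17/50 × 4200 = 744 + 648 + 1560 + 2124 + 1428 = 6504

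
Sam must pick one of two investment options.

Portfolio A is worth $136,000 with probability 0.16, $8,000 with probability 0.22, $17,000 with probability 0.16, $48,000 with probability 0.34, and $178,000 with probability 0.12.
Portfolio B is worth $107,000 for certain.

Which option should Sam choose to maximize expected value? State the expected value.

Portfolio B ($107,000)

Portfolio A = 0.16 × 136000 + 0.22 × 8000 + 0.16 × 17000 + 0.34 × 48000 + 0.12 × 178000 = 21760 + 1760 + 2720 + 16320 + 21360 = 63920
Portfolio B: 107000 (certain)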